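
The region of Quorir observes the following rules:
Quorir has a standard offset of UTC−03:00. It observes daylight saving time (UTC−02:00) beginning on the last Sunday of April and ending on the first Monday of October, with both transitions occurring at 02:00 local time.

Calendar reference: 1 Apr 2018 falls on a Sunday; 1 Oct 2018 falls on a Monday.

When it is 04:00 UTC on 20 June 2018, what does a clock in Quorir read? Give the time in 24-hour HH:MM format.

1 April 2018 is a Sunday, so Sundays fall on 1, 8, 15, 22, 29; the last is April 29.
1 October 2018 is a Monday, so the first Monday is October 1.
At the standard offset (UTC−03:00), 04:00 UTC − 3h = 01:00 Quorir standard time.
Daylight saving runs 29 April – 1 October; the standard-time date in Quorir, 20 June 2018, is inside that window, so Quorir is at UTC−02:00.
04:00 UTC − 2h = 02:00 local.

02:00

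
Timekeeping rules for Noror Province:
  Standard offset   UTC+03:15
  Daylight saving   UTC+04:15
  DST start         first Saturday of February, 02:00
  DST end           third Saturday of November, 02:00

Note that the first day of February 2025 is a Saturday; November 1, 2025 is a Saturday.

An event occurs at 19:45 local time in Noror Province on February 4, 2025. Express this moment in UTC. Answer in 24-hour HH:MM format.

1 February 2025 is a Saturday, so the first Saturday is February 1.
1 November 2025 is a Saturday, so the first Saturday is November 1 and the third is November 15.
Daylight saving runs 1 February – 15 November; February 4, 2025 is inside that window, so Noror Province is at UTC+04:15.
19:45 local − 4h15m = 15:30 UTC.

15:30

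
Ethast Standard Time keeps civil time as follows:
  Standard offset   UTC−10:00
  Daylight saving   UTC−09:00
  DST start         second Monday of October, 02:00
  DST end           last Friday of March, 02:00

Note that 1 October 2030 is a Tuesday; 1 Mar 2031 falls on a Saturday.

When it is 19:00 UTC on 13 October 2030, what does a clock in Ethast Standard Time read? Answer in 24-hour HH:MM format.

09:00

1 October 2030 is a Tuesday, so the first Monday is October 7 and the second is October 14.
1 March 2031 is a Saturday, so Fridays fall on 7, 14, 21, 28; the last is March 28.
At the standard offset (UTC−10:00), 19:00 UTC − 10h = 09:00 Ethast Standard Time standard time.
The standard-time date in Ethast Standard Time, 13 October 2030, does not fall between 14 October 2030 and 28 March 2031, so daylight saving is not in effect and Ethast Standard Time is at UTC−10:00.
19:00 UTC − 10h = 09:00 local.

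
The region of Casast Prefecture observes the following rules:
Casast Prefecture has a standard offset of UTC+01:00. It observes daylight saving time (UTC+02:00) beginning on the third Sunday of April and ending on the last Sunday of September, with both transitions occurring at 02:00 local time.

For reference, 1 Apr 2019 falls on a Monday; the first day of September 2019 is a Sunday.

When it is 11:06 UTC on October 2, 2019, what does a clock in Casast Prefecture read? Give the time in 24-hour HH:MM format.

12:06

1 April 2019 is a Monday, so the first Sunday is April 7 and the third is April 21.
1 September 2019 is a Sunday, so Sundays fall on 1, 8, 15, 22, 29; the last is September 29.
At the standard offset (UTC+01:00), 11:06 UTC + 1h = 12:06 Casast Prefecture standard time.
Daylight saving runs 21 April – 29 September; the standard-time date in Casast Prefecture, October 2, 2019, is outside that window, so Casast Prefecture is on standard time at UTC+01:00.
11:06 UTC + 1h = 12:06 local.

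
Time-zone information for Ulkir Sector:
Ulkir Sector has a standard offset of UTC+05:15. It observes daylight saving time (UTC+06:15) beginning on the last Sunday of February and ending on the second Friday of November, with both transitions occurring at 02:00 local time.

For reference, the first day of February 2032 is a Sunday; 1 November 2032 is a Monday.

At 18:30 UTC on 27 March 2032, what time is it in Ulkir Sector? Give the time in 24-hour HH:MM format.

1 February 2032 is a Sunday, so Sundays fall on 1, 8, 15, 22, 29; the last is February 29.
1 November 2032 is a Monday, so the first Friday is November 5 and the second is November 12.
At the standard offset (UTC+05:15), 18:30 UTC + 5h15m = 23:45 Ulkir Sector standard time.
Daylight saving runs 29 February – 12 November; the standard-time date in Ulkir Sector, 27 March 2032, is inside that window, so Ulkir Sector is at UTC+06:15.
18:30 UTC + 6h15m = 00:45 local (rolling into the next day, 28 March 2032).

00:45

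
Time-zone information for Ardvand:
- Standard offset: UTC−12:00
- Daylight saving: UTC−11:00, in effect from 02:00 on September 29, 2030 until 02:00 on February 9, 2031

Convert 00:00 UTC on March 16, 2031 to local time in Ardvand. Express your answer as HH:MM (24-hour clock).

12:00

At the standard offset (UTC−12:00), 00:00 UTC − 12h = 12:00 Ardvand standard time (rolling into the previous day, 15 March 2031).
The standard-time date in Ardvand, March 15, 2031, is outside the daylight-saving period (29 September 2030 – 9 February 2031), so Ardvand is on standard time, UTC−12:00.
00:00 UTC − 12h = 12:00 local (rolling into the previous day, 15 March 2031).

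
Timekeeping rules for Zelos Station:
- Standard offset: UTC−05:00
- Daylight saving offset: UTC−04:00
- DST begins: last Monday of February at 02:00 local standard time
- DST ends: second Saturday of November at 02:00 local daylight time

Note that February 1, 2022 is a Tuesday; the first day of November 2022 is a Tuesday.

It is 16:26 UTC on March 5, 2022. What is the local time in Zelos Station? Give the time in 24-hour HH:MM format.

12:26

1 February 2022 is a Tuesday, so Mondays fall on 7, 14, 21, 28; the last is February 28.
1 November 2022 is a Tuesday, so the first Saturday is November 5 and the second is November 12.
At the standard offset (UTC−05:00), 16:26 UTC − 5h = 11:26 Zelos Station standard time.
Daylight saving runs 28 February – 12 November; the standard-time date in Zelos Station, March 5, 2022, is inside that window, so Zelos Station is at UTC−04:00.
16:26 UTC − 4h = 12:26 local.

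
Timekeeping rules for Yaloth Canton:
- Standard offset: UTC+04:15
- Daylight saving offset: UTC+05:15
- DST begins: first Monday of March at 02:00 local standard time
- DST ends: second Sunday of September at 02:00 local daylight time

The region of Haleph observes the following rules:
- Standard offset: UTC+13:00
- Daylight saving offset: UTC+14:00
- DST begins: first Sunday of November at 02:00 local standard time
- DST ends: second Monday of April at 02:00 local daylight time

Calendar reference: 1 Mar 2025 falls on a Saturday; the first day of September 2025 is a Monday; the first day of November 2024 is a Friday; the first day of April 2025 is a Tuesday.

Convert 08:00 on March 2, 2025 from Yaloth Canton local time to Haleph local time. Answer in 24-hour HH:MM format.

17:45

1 March 2025 is a Saturday, so the first Monday is March 3.
1 September 2025 is a Monday, so the first Sunday is September 7 and the second is September 14.
Daylight saving runs 3 March – 14 September; March 2, 2025 is outside that window, so Yaloth Canton is on standard time at UTC+04:15.
08:00 Yaloth Canton − 4h15m = 03:45 UTC.
1 November 2024 is a Friday, so the first Sunday is November 3.
1 April 2025 is a Tuesday, so the first Monday is April 7 and the second is April 14.
At the standard offset (UTC+13:00), 03:45 UTC + 13h = 16:45 Haleph standard time.
The standard-time date in Haleph, March 2, 2025, falls between 3 November 2024 and 14 April 2025, so daylight saving is in effect and Haleph is at UTC+14:00.
03:45 UTC + 14h = 17:45 Haleph.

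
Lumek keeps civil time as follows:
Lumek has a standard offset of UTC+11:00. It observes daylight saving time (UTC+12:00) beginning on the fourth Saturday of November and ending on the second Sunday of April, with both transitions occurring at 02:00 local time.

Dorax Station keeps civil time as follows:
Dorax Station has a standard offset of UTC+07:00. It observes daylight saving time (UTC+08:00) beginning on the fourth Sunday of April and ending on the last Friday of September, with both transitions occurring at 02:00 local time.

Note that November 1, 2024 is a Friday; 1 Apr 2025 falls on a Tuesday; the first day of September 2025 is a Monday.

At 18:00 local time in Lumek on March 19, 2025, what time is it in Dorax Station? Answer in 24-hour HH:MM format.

13:00

1 November 2024 is a Friday, so the first Saturday is November 2 and the fourth is November 23.
1 April 2025 is a Tuesday, so the first Sunday is April 6 and the second is April 13.
March 19, 2025 lies within the daylight-saving period (23 November 2024 – 13 April 2025), so Lumek is on daylight time, UTC+12:00.
18:00 Lumek − 12h = 06:00 UTC.
1 April 2025 is a Tuesday, so the first Sunday is April 6 and the fourth is April 27.
1 September 2025 is a Monday, so Fridays fall on 5, 12, 19, 26; the last is September 26.
At the standard offset (UTC+07:00), 06:00 UTC + 7h = 13:00 Dorax Station standard time.
The standard-time date in Dorax Station, March 19, 2025, is outside the daylight-saving period (27 April – 26 September), so Dorax Station is on standard time, UTC+07:00.
06:00 UTC + 7h = 13:00 Dorax Station.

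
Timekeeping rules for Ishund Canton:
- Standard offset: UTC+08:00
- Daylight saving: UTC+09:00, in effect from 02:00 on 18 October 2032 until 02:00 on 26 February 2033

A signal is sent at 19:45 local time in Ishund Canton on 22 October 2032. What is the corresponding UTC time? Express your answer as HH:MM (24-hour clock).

10:45

22 October 2032 lies within the daylight-saving period (18 October 2032 – 26 February 2033), so Ishund Canton is on daylight time, UTC+09:00.
19:45 local − 9h = 10:45 UTC.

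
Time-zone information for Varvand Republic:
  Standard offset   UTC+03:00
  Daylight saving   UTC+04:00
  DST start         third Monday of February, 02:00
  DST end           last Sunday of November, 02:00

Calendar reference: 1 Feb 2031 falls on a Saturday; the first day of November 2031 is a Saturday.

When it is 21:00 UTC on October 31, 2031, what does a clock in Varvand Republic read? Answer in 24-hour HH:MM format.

01:00

1 February 2031 is a Saturday, so the first Monday is February 3 and the third is February 17.
1 November 2031 is a Saturday, so Sundays fall on 2, 9, 16, 23, 30; the last is November 30.
At the standard offset (UTC+03:00), 21:00 UTC + 3h = 00:00 Varvand Republic standard time (rolling into the next day, 1 November 2031).
The standard-time date in Varvand Republic, November 1, 2031, lies within the daylight-saving period (17 February – 30 November), so Varvand Republic is on daylight time, UTC+04:00.
21:00 UTC + 4h = 01:00 local (rolling into the next day, 1 November 2031).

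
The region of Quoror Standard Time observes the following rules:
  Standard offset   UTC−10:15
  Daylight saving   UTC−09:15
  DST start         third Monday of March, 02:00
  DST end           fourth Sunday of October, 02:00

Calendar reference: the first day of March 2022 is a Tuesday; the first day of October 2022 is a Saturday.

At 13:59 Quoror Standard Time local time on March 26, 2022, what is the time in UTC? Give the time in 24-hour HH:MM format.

1 March 2022 is a Tuesday, so the first Monday is March 7 and the third is March 21.
1 October 2022 is a Saturday, so the first Sunday is October 2 and the fourth is October 23.
Daylight saving runs 21 March – 23 October; March 26, 2022 is inside that window, so Quoror Standard Time is at UTC−09:15.
13:59 local + 9h15m = 23:14 UTC.

23:14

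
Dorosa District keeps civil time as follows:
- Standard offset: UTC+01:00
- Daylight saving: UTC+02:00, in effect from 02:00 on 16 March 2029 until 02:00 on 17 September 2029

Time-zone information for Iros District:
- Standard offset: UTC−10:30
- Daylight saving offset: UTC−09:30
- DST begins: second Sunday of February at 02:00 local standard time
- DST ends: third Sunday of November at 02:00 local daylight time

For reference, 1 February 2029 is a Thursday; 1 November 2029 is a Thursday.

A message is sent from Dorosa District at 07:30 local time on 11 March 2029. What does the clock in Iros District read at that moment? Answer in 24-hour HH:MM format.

21:00

11 March 2029 is outside the daylight-saving period (16 March – 17 September), so Dorosa District is on standard time, UTC+01:00.
07:30 Dorosa District − 1h = 06:30 UTC.
1 February 2029 is a Thursday, so the first Sunday is February 4 and the second is February 11.
1 November 2029 is a Thursday, so the first Sunday is November 4 and the third is November 18.
At the standard offset (UTC−10:30), 06:30 UTC − 10h30m = 20:00 Iros District standard time (rolling into the previous day, 10 March 2029).
The standard-time date in Iros District, 10 March 2029, falls between 11 February and 18 November, so daylight saving is in effect and Iros District is at UTC−09:30.
06:30 UTC − 9h30m = 21:00 Iros District (rolling into the previous day, 10 March 2029).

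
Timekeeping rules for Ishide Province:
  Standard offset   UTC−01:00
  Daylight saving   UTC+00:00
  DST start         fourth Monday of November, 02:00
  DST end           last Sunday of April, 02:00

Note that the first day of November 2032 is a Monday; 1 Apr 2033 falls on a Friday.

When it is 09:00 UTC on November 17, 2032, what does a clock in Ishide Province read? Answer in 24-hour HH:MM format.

1 November 2032 is a Monday, so the first Monday is November 1 and the fourth is November 22.
1 April 2033 is a Friday, so Sundays fall on 3, 10, 17, 24; the last is April 24.
At the standard offset (UTC−01:00), 09:00 UTC − 1h = 08:00 Ishide Province standard time.
The standard-time date in Ishide Province, November 17, 2032, does not fall between 22 November 2032 and 24 April 2033, so daylight saving is not in effect and Ishide Province is at UTC−01:00.
09:00 UTC − 1h = 08:00 local.

08:00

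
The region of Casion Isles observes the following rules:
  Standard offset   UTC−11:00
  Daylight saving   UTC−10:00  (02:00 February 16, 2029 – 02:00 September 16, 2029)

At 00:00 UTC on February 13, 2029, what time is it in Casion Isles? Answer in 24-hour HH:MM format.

At the standard offset (UTC−11:00), 00:00 UTC − 11h = 13:00 Casion Isles standard time (rolling into the previous day, 12 February 2029).
The standard-time date in Casion Isles, February 12, 2029, does not fall between 16 February and 16 September, so daylight saving is not in effect and Casion Isles is at UTC−11:00.
00:00 UTC − 11h = 13:00 local (rolling into the previous day, 12 February 2029).

13:00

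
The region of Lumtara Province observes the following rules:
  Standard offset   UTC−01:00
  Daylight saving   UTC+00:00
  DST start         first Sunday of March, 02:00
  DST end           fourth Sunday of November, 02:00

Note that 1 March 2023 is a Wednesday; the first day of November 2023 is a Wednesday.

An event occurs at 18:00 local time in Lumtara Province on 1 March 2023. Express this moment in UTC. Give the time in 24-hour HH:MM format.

1 March 2023 is a Wednesday, so the first Sunday is March 5.
1 November 2023 is a Wednesday, so the first Sunday is November 5 and the fourth is November 26.
1 March 2023 is outside the daylight-saving period (5 March – 26 November), so Lumtara Province is on standard time, UTC−01:00.
18:00 local + 1h = 19:00 UTC.

19:00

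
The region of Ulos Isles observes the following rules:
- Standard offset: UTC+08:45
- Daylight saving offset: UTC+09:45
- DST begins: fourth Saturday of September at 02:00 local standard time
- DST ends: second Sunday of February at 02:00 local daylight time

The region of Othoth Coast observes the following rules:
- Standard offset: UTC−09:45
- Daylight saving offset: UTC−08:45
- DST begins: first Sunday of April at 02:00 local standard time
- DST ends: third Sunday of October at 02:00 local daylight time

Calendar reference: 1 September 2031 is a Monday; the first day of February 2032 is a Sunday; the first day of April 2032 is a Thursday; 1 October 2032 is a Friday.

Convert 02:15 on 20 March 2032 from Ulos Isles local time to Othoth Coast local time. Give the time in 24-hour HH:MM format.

1 September 2031 is a Monday, so the first Saturday is September 6 and the fourth is September 27.
1 February 2032 is a Sunday, so the first Sunday is February 1 and the second is February 8.
20 March 2032 does not fall between 27 September 2031 and 8 February 2032, so daylight saving is not in effect and Ulos Isles is at UTC+08:45.
02:15 Ulos Isles − 8h45m = 17:30 UTC (rolling into the previous day, 19 March 2032).
1 April 2032 is a Thursday, so the first Sunday is April 4.
1 October 2032 is a Friday, so the first Sunday is October 3 and the third is October 17.
At the standard offset (UTC−09:45), 17:30 UTC − 9h45m = 07:45 Othoth Coast standard time.
Daylight saving runs 4 April – 17 October; the standard-time date in Othoth Coast, 19 March 2032, is outside that window, so Othoth Coast is on standard time at UTC−09:45.
17:30 UTC − 9h45m = 07:45 Othoth Coast.

07:45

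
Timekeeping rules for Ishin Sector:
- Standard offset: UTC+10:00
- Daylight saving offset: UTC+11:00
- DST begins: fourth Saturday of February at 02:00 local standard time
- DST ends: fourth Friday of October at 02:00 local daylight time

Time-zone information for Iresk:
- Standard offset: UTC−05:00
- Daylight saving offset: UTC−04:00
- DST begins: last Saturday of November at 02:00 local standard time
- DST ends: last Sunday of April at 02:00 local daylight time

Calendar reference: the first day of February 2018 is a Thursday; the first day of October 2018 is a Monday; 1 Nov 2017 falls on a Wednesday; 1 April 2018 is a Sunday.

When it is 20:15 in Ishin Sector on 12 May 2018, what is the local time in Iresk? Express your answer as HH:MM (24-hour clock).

1 February 2018 is a Thursday, so the first Saturday is February 3 and the fourth is February 24.
1 October 2018 is a Monday, so the first Friday is October 5 and the fourth is October 26.
12 May 2018 falls between 24 February and 26 October, so daylight saving is in effect and Ishin Sector is at UTC+11:00.
20:15 Ishin Sector − 11h = 09:15 UTC.
1 November 2017 is a Wednesday, so Saturdays fall on 4, 11, 18, 25; the last is November 25.
1 April 2018 is a Sunday, so Sundays fall on 1, 8, 15, 22, 29; the last is April 29.
At the standard offset (UTC−05:00), 09:15 UTC − 5h = 04:15 Iresk standard time.
The standard-time date in Iresk, 12 May 2018, is outside the daylight-saving period (25 November 2017 – 29 April 2018), so Iresk is on standard time, UTC−05:00.
09:15 UTC − 5h = 04:15 Iresk.

04:15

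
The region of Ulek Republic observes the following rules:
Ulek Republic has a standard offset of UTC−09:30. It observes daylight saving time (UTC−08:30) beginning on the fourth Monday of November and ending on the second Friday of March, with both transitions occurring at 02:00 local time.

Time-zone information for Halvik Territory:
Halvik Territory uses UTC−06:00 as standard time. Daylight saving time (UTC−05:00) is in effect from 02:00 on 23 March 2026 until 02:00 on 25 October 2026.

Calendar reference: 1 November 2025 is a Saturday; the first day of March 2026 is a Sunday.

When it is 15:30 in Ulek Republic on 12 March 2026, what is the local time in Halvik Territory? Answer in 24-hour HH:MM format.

18:00

1 November 2025 is a Saturday, so the first Monday is November 3 and the fourth is November 24.
1 March 2026 is a Sunday, so the first Friday is March 6 and the second is March 13.
12 March 2026 falls between 24 November 2025 and 13 March 2026, so daylight saving is in effect and Ulek Republic is at UTC−08:30.
15:30 Ulek Republic + 8h30m = 00:00 UTC (rolling into the next day, 13 March 2026).
At the standard offset (UTC−06:00), 00:00 UTC − 6h = 18:00 Halvik Territory standard time (rolling into the previous day, 12 March 2026).
Daylight saving runs 23 March – 25 October; the standard-time date in Halvik Territory, 12 March 2026, is outside that window, so Halvik Territory is on standard time at UTC−06:00.
00:00 UTC − 6h = 18:00 Halvik Territory (rolling into the previous day, 12 March 2026).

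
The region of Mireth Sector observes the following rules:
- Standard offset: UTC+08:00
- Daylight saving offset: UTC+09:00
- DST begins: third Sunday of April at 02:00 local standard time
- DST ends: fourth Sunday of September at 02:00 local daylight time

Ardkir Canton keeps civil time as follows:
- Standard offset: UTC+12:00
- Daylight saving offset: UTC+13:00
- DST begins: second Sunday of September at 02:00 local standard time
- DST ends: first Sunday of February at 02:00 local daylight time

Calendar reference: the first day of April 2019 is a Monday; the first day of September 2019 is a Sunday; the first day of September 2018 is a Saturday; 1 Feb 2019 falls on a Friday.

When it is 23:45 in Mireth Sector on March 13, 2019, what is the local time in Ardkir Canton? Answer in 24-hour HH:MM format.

1 April 2019 is a Monday, so the first Sunday is April 7 and the third is April 21.
1 September 2019 is a Sunday, so the first Sunday is September 1 and the fourth is September 22.
Daylight saving runs 21 April – 22 September; March 13, 2019 is outside that window, so Mireth Sector is on standard time at UTC+08:00.
23:45 Mireth Sector − 8h = 15:45 UTC.
1 September 2018 is a Saturday, so the first Sunday is September 2 and the second is September 9.
1 February 2019 is a Friday, so the first Sunday is February 3.
At the standard offset (UTC+12:00), 15:45 UTC + 12h = 03:45 Ardkir Canton standard time (rolling into the next day, 14 March 2019).
The standard-time date in Ardkir Canton, March 14, 2019, is outside the daylight-saving period (9 September 2018 – 3 February 2019), so Ardkir Canton is on standard time, UTC+12:00.
15:45 UTC + 12h = 03:45 Ardkir Canton (rolling into the next day, 14 March 2019).

03:45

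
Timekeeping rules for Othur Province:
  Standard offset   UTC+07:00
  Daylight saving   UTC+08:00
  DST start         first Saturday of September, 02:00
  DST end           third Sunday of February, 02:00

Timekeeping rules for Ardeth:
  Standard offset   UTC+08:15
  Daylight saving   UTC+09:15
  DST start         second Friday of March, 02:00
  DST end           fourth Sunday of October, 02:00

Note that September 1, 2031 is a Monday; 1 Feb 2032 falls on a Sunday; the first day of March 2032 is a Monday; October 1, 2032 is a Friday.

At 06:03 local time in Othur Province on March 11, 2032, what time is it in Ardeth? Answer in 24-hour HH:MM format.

07:18

1 September 2031 is a Monday, so the first Saturday is September 6.
1 February 2032 is a Sunday, so the first Sunday is February 1 and the third is February 15.
March 11, 2032 is outside the daylight-saving period (6 September 2031 – 15 February 2032), so Othur Province is on standard time, UTC+07:00.
06:03 Othur Province − 7h = 23:03 UTC (rolling into the previous day, 10 March 2032).
1 March 2032 is a Monday, so the first Friday is March 5 and the second is March 12.
1 October 2032 is a Friday, so the first Sunday is October 3 and the fourth is October 24.
At the standard offset (UTC+08:15), 23:03 UTC + 8h15m = 07:18 Ardeth standard time (rolling into the next day, 11 March 2032).
The standard-time date in Ardeth, March 11, 2032, does not fall between 12 March and 24 October, so daylight saving is not in effect and Ardeth is at UTC+08:15.
23:03 UTC + 8h15m = 07:18 Ardeth (rolling into the next day, 11 March 2032).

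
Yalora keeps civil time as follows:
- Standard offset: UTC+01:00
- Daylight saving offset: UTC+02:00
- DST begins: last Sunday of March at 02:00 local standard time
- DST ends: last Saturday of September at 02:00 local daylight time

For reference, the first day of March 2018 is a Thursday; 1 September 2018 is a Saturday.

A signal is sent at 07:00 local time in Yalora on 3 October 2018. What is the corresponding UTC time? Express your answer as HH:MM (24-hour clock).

1 March 2018 is a Thursday, so Sundays fall on 4, 11, 18, 25; the last is March 25.
1 September 2018 is a Saturday, so Saturdays fall on 1, 8, 15, 22, 29; the last is September 29.
Daylight saving runs 25 March – 29 September; 3 October 2018 is outside that window, so Yalora is on standard time at UTC+01:00.
07:00 local − 1h = 06:00 UTC.

06:00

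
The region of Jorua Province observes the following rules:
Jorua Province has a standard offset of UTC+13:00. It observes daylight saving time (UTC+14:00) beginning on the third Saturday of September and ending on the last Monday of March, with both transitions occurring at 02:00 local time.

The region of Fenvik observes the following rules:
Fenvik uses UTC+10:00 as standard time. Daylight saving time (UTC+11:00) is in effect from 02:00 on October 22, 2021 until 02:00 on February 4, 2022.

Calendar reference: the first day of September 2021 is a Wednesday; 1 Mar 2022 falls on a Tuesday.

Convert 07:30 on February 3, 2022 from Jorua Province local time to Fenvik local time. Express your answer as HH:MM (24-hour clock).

1 September 2021 is a Wednesday, so the first Saturday is September 4 and the third is September 18.
1 March 2022 is a Tuesday, so Mondays fall on 7, 14, 21, 28; the last is March 28.
Daylight saving runs 18 September 2021 – 28 March 2022; February 3, 2022 is inside that window, so Jorua Province is at UTC+14:00.
07:30 Jorua Province − 14h = 17:30 UTC (rolling into the previous day, 2 February 2022).
At the standard offset (UTC+10:00), 17:30 UTC + 10h = 03:30 Fenvik standard time (rolling into the next day, 3 February 2022).
The standard-time date in Fenvik, February 3, 2022, falls between 22 October 2021 and 4 February 2022, so daylight saving is in effect and Fenvik is at UTC+11:00.
17:30 UTC + 11h = 04:30 Fenvik (rolling into the next day, 3 February 2022).

04:30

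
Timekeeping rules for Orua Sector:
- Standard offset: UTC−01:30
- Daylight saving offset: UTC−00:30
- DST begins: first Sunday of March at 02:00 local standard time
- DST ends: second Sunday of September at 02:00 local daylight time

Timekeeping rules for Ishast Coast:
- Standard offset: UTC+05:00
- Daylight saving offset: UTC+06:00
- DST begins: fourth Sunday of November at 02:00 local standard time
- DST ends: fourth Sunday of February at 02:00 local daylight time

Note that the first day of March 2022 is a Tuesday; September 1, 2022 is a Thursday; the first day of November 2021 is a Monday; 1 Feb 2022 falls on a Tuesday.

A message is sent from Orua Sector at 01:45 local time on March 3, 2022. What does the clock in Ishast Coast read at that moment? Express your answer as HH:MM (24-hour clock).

08:15

1 March 2022 is a Tuesday, so the first Sunday is March 6.
1 September 2022 is a Thursday, so the first Sunday is September 4 and the second is September 11.
March 3, 2022 is outside the daylight-saving period (6 March – 11 September), so Orua Sector is on standard time, UTC−01:30.
01:45 Orua Sector + 1h30m = 03:15 UTC.
1 November 2021 is a Monday, so the first Sunday is November 7 and the fourth is November 28.
1 February 2022 is a Tuesday, so the first Sunday is February 6 and the fourth is February 27.
At the standard offset (UTC+05:00), 03:15 UTC + 5h = 08:15 Ishast Coast standard time.
The standard-time date in Ishast Coast, March 3, 2022, is outside the daylight-saving period (28 November 2021 – 27 February 2022), so Ishast Coast is on standard time, UTC+05:00.
03:15 UTC + 5h = 08:15 Ishast Coast.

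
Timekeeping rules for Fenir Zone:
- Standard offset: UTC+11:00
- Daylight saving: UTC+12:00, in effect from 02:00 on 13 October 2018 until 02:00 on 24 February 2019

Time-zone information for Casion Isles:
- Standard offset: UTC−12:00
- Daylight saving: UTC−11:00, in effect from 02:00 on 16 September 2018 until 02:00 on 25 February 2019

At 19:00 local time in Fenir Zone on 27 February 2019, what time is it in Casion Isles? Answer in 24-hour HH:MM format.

Daylight saving runs 13 October 2018 – 24 February 2019; 27 February 2019 is outside that window, so Fenir Zone is on standard time at UTC+11:00.
19:00 Fenir Zone − 11h = 08:00 UTC.
At the standard offset (UTC−12:00), 08:00 UTC − 12h = 20:00 Casion Isles standard time (rolling into the previous day, 26 February 2019).
The standard-time date in Casion Isles, 26 February 2019, is outside the daylight-saving period (16 September 2018 – 25 February 2019), so Casion Isles is on standard time, UTC−12:00.
08:00 UTC − 12h = 20:00 Casion Isles (rolling into the previous day, 26 February 2019).

20:00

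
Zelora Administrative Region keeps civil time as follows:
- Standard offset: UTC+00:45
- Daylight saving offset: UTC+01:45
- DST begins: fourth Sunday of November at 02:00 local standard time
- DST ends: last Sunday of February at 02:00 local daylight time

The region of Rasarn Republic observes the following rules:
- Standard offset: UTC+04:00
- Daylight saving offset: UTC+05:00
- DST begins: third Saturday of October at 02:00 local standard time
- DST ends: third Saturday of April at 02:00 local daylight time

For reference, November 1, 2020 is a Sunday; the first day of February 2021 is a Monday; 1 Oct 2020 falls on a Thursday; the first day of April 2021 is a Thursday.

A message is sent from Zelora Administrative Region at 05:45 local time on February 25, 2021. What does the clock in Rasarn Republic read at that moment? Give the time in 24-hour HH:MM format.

09:00

1 November 2020 is a Sunday, so the first Sunday is November 1 and the fourth is November 22.
1 February 2021 is a Monday, so Sundays fall on 7, 14, 21, 28; the last is February 28.
February 25, 2021 lies within the daylight-saving period (22 November 2020 – 28 February 2021), so Zelora Administrative Region is on daylight time, UTC+01:45.
05:45 Zelora Administrative Region − 1h45m = 04:00 UTC.
1 October 2020 is a Thursday, so the first Saturday is October 3 and the third is October 17.
1 April 2021 is a Thursday, so the first Saturday is April 3 and the third is April 17.
At the standard offset (UTC+04:00), 04:00 UTC + 4h = 08:00 Rasarn Republic standard time.
Daylight saving runs 17 October 2020 – 17 April 2021; the standard-time date in Rasarn Republic, February 25, 2021, is inside that window, so Rasarn Republic is at UTC+05:00.
04:00 UTC + 5h = 09:00 Rasarn Republic.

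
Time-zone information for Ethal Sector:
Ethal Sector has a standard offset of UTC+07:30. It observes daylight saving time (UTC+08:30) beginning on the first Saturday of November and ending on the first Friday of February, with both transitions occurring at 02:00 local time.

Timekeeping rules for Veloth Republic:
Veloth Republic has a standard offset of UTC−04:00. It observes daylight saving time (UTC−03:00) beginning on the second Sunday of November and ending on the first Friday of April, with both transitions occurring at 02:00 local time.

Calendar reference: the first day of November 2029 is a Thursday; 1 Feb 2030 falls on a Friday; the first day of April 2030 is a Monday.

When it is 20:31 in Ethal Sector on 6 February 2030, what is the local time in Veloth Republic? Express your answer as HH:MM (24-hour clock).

10:01

1 November 2029 is a Thursday, so the first Saturday is November 3.
1 February 2030 is a Friday, so the first Friday is February 1.
Daylight saving runs 3 November 2029 – 1 February 2030; 6 February 2030 is outside that window, so Ethal Sector is on standard time at UTC+07:30.
20:31 Ethal Sector − 7h30m = 13:01 UTC.
1 November 2029 is a Thursday, so the first Sunday is November 4 and the second is November 11.
1 April 2030 is a Monday, so the first Friday is April 5.
At the standard offset (UTC−04:00), 13:01 UTC − 4h = 09:01 Veloth Republic standard time.
Daylight saving runs 11 November 2029 – 5 April 2030; the standard-time date in Veloth Republic, 6 February 2030, is inside that window, so Veloth Republic is at UTC−03:00.
13:01 UTC − 3h = 10:01 Veloth Republic.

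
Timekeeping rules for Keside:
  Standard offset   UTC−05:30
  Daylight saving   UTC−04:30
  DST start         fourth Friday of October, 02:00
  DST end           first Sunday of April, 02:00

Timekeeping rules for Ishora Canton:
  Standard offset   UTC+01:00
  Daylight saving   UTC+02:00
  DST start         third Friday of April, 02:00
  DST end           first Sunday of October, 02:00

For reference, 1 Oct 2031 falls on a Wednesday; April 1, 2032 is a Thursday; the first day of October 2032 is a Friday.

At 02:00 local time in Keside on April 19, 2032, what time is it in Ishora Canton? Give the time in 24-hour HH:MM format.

1 October 2031 is a Wednesday, so the first Friday is October 3 and the fourth is October 24.
1 April 2032 is a Thursday, so the first Sunday is April 4.
Daylight saving runs 24 October 2031 – 4 April 2032; April 19, 2032 is outside that window, so Keside is on standard time at UTC−05:30.
02:00 Keside + 5h30m = 07:30 UTC.
1 April 2032 is a Thursday, so the first Friday is April 2 and the third is April 16.
1 October 2032 is a Friday, so the first Sunday is October 3.
At the standard offset (UTC+01:00), 07:30 UTC + 1h = 08:30 Ishora Canton standard time.
Daylight saving runs 16 April – 3 October; the standard-time date in Ishora Canton, April 19, 2032, is inside that window, so Ishora Canton is at UTC+02:00.
07:30 UTC + 2h = 09:30 Ishora Canton.

09:30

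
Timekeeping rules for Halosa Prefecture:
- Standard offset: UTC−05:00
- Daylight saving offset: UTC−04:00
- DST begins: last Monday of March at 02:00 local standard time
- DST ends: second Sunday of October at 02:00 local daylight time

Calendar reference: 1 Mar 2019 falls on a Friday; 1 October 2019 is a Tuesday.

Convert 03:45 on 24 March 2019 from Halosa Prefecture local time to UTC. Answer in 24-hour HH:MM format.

1 March 2019 is a Friday, so Mondays fall on 4, 11, 18, 25; the last is March 25.
1 October 2019 is a Tuesday, so the first Sunday is October 6 and the second is October 13.
Daylight saving runs 25 March – 13 October; 24 March 2019 is outside that window, so Halosa Prefecture is on standard time at UTC−05:00.
03:45 local + 5h = 08:45 UTC.

08:45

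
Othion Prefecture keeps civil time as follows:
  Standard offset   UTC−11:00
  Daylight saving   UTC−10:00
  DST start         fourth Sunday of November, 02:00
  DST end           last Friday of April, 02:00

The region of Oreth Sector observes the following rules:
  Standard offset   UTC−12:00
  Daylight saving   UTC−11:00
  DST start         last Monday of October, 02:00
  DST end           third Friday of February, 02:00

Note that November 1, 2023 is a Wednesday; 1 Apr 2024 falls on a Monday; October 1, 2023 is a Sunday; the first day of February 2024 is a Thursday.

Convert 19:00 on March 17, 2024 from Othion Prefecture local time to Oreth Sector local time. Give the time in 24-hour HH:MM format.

1 November 2023 is a Wednesday, so the first Sunday is November 5 and the fourth is November 26.
1 April 2024 is a Monday, so Fridays fall on 5, 12, 19, 26; the last is April 26.
Daylight saving runs 26 November 2023 – 26 April 2024; March 17, 2024 is inside that window, so Othion Prefecture is at UTC−10:00.
19:00 Othion Prefecture + 10h = 05:00 UTC (rolling into the next day, 18 March 2024).
1 October 2023 is a Sunday, so Mondays fall on 2, 9, 16, 23, 30; the last is October 30.
1 February 2024 is a Thursday, so the first Friday is February 2 and the third is February 16.
At the standard offset (UTC−12:00), 05:00 UTC − 12h = 17:00 Oreth Sector standard time (rolling into the previous day, 17 March 2024).
The standard-time date in Oreth Sector, March 17, 2024, is outside the daylight-saving period (30 October 2023 – 16 February 2024), so Oreth Sector is on standard time, UTC−12:00.
05:00 UTC − 12h = 17:00 Oreth Sector (rolling into the previous day, 17 March 2024).

17:00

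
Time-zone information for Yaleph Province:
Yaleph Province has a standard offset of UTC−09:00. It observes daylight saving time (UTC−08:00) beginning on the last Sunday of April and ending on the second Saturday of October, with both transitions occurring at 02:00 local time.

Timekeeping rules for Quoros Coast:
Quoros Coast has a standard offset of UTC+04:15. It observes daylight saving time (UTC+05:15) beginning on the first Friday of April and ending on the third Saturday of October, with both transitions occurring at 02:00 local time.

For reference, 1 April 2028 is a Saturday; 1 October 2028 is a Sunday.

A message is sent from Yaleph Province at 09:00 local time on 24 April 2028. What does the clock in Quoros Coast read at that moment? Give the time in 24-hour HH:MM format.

1 April 2028 is a Saturday, so Sundays fall on 2, 9, 16, 23, 30; the last is April 30.
1 October 2028 is a Sunday, so the first Saturday is October 7 and the second is October 14.
24 April 2028 does not fall between 30 April and 14 October, so daylight saving is not in effect and Yaleph Province is at UTC−09:00.
09:00 Yaleph Province + 9h = 18:00 UTC.
1 April 2028 is a Saturday, so the first Friday is April 7.
1 October 2028 is a Sunday, so the first Saturday is October 7 and the third is October 21.
At the standard offset (UTC+04:15), 18:00 UTC + 4h15m = 22:15 Quoros Coast standard time.
Daylight saving runs 7 April – 21 October; the standard-time date in Quoros Coast, 24 April 2028, is inside that window, so Quoros Coast is at UTC+05:15.
18:00 UTC + 5h15m = 23:15 Quoros Coast.

23:15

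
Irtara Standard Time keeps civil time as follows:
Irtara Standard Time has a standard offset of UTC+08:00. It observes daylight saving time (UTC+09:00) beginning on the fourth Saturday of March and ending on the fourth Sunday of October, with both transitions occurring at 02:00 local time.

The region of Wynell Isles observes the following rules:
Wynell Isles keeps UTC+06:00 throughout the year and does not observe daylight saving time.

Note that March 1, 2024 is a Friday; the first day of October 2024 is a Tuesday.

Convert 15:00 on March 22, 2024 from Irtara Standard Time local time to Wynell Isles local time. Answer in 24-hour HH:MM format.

13:00

1 March 2024 is a Friday, so the first Saturday is March 2 and the fourth is March 23.
1 October 2024 is a Tuesday, so the first Sunday is October 6 and the fourth is October 27.
March 22, 2024 does not fall between 23 March and 27 October, so daylight saving is not in effect and Irtara Standard Time is at UTC+08:00.
15:00 Irtara Standard Time − 8h = 07:00 UTC.
Wynell Isles stays on UTC+06:00 all year.
07:00 UTC + 6h = 13:00 Wynell Isles.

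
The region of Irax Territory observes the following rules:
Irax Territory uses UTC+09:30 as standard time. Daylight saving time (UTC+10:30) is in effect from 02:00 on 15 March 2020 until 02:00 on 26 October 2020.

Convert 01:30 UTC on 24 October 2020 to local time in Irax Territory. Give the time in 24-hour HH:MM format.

At the standard offset (UTC+09:30), 01:30 UTC + 9h30m = 11:00 Irax Territory standard time.
Daylight saving runs 15 March – 26 October; the standard-time date in Irax Territory, 24 October 2020, is inside that window, so Irax Territory is at UTC+10:30.
01:30 UTC + 10h30m = 12:00 local.

12:00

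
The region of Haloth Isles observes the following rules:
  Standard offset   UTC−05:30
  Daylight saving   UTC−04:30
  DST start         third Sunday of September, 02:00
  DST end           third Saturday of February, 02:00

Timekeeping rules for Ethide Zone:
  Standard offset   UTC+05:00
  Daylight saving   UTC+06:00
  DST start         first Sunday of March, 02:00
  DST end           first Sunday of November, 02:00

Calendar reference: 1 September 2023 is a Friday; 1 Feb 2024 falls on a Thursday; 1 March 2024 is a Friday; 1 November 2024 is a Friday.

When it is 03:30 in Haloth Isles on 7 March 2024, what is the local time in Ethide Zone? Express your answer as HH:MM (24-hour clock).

1 September 2023 is a Friday, so the first Sunday is September 3 and the third is September 17.
1 February 2024 is a Thursday, so the first Saturday is February 3 and the third is February 17.
7 March 2024 does not fall between 17 September 2023 and 17 February 2024, so daylight saving is not in effect and Haloth Isles is at UTC−05:30.
03:30 Haloth Isles + 5h30m = 09:00 UTC.
1 March 2024 is a Friday, so the first Sunday is March 3.
1 November 2024 is a Friday, so the first Sunday is November 3.
At the standard offset (UTC+05:00), 09:00 UTC + 5h = 14:00 Ethide Zone standard time.
The standard-time date in Ethide Zone, 7 March 2024, lies within the daylight-saving period (3 March – 3 November), so Ethide Zone is on daylight time, UTC+06:00.
09:00 UTC + 6h = 15:00 Ethide Zone.

15:00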